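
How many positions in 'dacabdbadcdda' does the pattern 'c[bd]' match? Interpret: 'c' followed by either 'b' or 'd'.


Pattern: c[bd] means 'c' followed by either 'b' or 'd'.
Scanning 'dacabdbadcdda' position-by-position:
  Pos 0: window 'da' -> no
  Pos 1: window 'ac' -> no
  Pos 2: window 'ca' -> no
  Pos 3: window 'ab' -> no
  Pos 4: window 'bd' -> no
  Pos 5: window 'db' -> no
  Pos 6: window 'ba' -> no
  Pos 7: window 'ad' -> no
  Pos 8: window 'dc' -> no
  Pos 9: window 'cd' -> MATCH
  Pos 10: window 'dd' -> no
  Pos 11: window 'da' -> no
  Pos 12: window 'a' -> no
Total matches: 1

1


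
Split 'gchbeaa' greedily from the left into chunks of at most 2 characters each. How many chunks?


'gchbeaa' has 7 characters.
Chunking with max size 2:
  Chunk 1: 'gc' (positions 0-1)
  Chunk 2: 'hb' (positions 2-3)
  Chunk 3: 'ea' (positions 4-5)
  Chunk 4: 'a' (positions 6-6)
Total chunks: ceil(7 / 2) = 4

4


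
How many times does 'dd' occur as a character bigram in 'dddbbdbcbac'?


Scanning 'dddbbdbcbac' for bigram 'dd':
  Position 0: 'dd' -> MATCH
  Position 1: 'dd' -> MATCH
  Position 2: 'db' -> no
  Position 3: 'bb' -> no
  Position 4: 'bd' -> no
  Position 5: 'db' -> no
  Position 6: 'bc' -> no
  Position 7: 'cb' -> no
  Position 8: 'ba' -> no
  Position 9: 'ac' -> no
Total matches: 2

2


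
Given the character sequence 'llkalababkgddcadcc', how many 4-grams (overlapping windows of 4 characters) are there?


String 'llkalababkgddcadcc' has length L = 18.
Number of overlapping n-grams = L - n + 1
Substituting: 18 - 4 + 1 = 15

15


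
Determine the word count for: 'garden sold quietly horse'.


Counting words by splitting on spaces:
  Word 1: 'garden'
  Word 2: 'sold'
  Word 3: 'quietly'
  Word 4: 'horse'
Total words: 4

4


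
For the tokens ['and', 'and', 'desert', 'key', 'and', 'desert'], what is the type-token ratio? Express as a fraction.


Tokens: 6
Unique types: ('and', 'desert', 'key') = 3
TTR = 3/6
Simplify: divide both by 3 -> 1/2
TTR = 1/2

1/2


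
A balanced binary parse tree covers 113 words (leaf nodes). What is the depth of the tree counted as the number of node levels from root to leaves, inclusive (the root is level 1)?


In a balanced binary tree with n leaves the deepest leaf is ceil(log2(n)) edges below the root,
so counting node levels inclusive of root and leaves gives ceil(log2(n)) + 1 levels.
log2(113) = 6.8202
ceil(6.8202) = 7
levels = 7 + 1 = 8

8


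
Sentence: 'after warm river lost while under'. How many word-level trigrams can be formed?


Word trigrams from [6] words:
  Trigram 1: (after warm river)
  Trigram 2: (warm river lost)
  Trigram 3: (river lost while)
  Trigram 4: (lost while under)
Total word trigrams: 6 - 2 = 4

4


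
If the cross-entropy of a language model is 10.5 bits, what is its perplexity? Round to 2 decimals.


Perplexity formula: PP = 2^H
H = 10.5
PP = 2^10.5
Decompose: 2^10.5 = 2^10 * 2^0.5 = 2^10 * sqrt(2)
2^10 = 1024, sqrt(2) ~ 1.4142136
PP ~ 1024 * 1.4142136 = 1448.1547264
Rounded to 2 decimals: 1448.15

1448.15


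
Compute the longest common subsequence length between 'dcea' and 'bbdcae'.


DP table for LCS of 'dcea' and 'bbdcae':
       b  b  d  c  a  e
    0  0  0  0  0  0  0
  d 0  0  0  1  1  1  1
  c 0  0  0  1  2  2  2
  e 0  0  0  1  2  2  3
  a 0  0  0  1  2  3  3
LCS: 'dce'
LCS length = 3

3


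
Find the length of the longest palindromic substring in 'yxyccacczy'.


Scanning 'yxyccacczy' for palindromic substrings.
Substring at positions 3-7: 'ccacc'.
Check: reverse('ccacc') = 'ccacc' -> palindrome confirmed.
Neighbouring characters ('y' / 'z') break symmetry, so it cannot extend further.
No longer palindromic substring exists; longest length = 5

5


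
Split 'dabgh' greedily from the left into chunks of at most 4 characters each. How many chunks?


'dabgh' has 5 characters.
Chunking with max size 4:
  Chunk 1: 'dabg' (positions 0-3)
  Chunk 2: 'h' (positions 4-4)
Total chunks: ceil(5 / 4) = 2

2


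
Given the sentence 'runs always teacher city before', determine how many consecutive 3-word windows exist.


Word trigrams from [5] words:
  Trigram 1: (runs always teacher)
  Trigram 2: (always teacher city)
  Trigram 3: (teacher city before)
Total word trigrams: 5 - 2 = 3

3


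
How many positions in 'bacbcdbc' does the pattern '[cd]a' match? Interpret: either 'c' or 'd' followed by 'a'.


Pattern: [cd]a means either 'c' or 'd' followed by 'a'.
Scanning 'bacbcdbc' position-by-position:
  Pos 0: window 'ba' -> no
  Pos 1: window 'ac' -> no
  Pos 2: window 'cb' -> no
  Pos 3: window 'bc' -> no
  Pos 4: window 'cd' -> no
  Pos 5: window 'db' -> no
  Pos 6: window 'bc' -> no
  Pos 7: window 'c' -> no
Total matches: 0

0


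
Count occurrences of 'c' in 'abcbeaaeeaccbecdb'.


Scanning 'abcbeaaeeaccbecdb' for 'c':
  Position 2: 'c' -> MATCH (count: 1)
  Position 10: 'c' -> MATCH (count: 2)
  Position 11: 'c' -> MATCH (count: 3)
  Position 14: 'c' -> MATCH (count: 4)
Total occurrences of 'c': 4

4


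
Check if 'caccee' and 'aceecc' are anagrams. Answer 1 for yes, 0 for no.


Sort characters of 'caccee': 'acccee'
Sort characters of 'aceecc': 'acccee'
Sorted forms match -> they ARE anagrams
Result: 1

1


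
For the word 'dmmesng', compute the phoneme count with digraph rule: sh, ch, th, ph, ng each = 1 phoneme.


Parsing 'dmmesng' greedily, digraphs first:
  'd' -> consonant phoneme (phonemes so far: 1)
  'm' -> consonant phoneme (phonemes so far: 2)
  'm' -> consonant phoneme (phonemes so far: 3)
  'e' -> vowel phoneme (phonemes so far: 4)
  's' -> consonant phoneme (phonemes so far: 5)
  'ng' -> digraph (1 consonant phoneme) (phonemes so far: 6)
Total phonemes: 6

6


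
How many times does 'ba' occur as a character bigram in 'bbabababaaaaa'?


Scanning 'bbabababaaaaa' for bigram 'ba':
  Position 0: 'bb' -> no
  Position 1: 'ba' -> MATCH
  Position 2: 'ab' -> no
  Position 3: 'ba' -> MATCH
  Position 4: 'ab' -> no
  Position 5: 'ba' -> MATCH
  Position 6: 'ab' -> no
  Position 7: 'ba' -> MATCH
  Position 8: 'aa' -> no
  Position 9: 'aa' -> no
  Position 10: 'aa' -> no
  Position 11: 'aa' -> no
Total matches: 4

4


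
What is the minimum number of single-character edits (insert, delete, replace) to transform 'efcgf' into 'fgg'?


Building DP table for s1='efcgf' (len 5) and s2='fgg' (len 3):
       f  g  g
    0  1  2  3
  e 1  1  2  3
  f 2  1  2  3
  c 3  2  2  3
  g 4  3  2  2
  f 5  4  3  3
Edit distance = dp[5][3] = 3

3


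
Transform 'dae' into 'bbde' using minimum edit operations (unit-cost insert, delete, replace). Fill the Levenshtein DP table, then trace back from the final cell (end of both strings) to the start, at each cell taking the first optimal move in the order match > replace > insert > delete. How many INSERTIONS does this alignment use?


Edit distance = 3. Backtracking from cell (3, 4) with preference match > replace > insert > delete,
then listing the resulting alignment 'dae' -> 'bbde' left to right:
  Step 1: insert 'b' [insertion #1]
  Step 2: replace d->b
  Step 3: replace a->d
  Step 4: keep 'e'
Total insertions: 1

1


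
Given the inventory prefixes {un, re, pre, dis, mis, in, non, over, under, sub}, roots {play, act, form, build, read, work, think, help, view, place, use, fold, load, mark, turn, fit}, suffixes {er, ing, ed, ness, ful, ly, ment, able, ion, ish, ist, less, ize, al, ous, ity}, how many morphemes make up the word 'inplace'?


Segmenting 'inplace' against the inventory:
  'in' -> prefix (morpheme 1)
  'place' -> root (morpheme 2)
Total morphemes: 2

2


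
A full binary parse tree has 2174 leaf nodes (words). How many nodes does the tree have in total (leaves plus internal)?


Leaf nodes (terminals): 2174
Internal nodes = n - 1 = 2174 - 1 = 2173
Total = leaves + internal = 2174 + 2173 = 4347

4347


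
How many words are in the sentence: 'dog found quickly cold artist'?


Counting words by splitting on spaces:
  Word 1: 'dog'
  Word 2: 'found'
  Word 3: 'quickly'
  Word 4: 'cold'
  Word 5: 'artist'
Total words: 5

5


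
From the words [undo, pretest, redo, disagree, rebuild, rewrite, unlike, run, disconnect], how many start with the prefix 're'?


Checking each word for prefix 're':
  'undo' -> no (count: 0)
  'pretest' -> no (count: 0)
  'redo' -> YES, starts with 're' (count: 1)
  'disagree' -> no (count: 1)
  'rebuild' -> YES, starts with 're' (count: 2)
  'rewrite' -> YES, starts with 're' (count: 3)
  'unlike' -> no (count: 3)
  'run' -> no (count: 3)
  'disconnect' -> no (count: 3)
Total with prefix 're': 3

3


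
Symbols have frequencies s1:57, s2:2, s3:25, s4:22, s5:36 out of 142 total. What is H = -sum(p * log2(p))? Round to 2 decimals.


Computing entropy H = -sum(p_i * log2(p_i)):
  s1: p = 57/142 = 0.4014, -p*log2(p) = 0.5286
  s2: p = 2/142 = 0.0141, -p*log2(p) = 0.0866
  s3: p = 25/142 = 0.1761, -p*log2(p) = 0.4412
  s4: p = 22/142 = 0.1549, -p*log2(p) = 0.4168
  s5: p = 36/142 = 0.2535, -p*log2(p) = 0.5019
H = sum of terms = 1.9751
Rounded to 2 decimals: 1.98

1.98


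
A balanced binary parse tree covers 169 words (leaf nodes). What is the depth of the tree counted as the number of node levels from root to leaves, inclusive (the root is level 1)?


In a balanced binary tree with n leaves the deepest leaf is ceil(log2(n)) edges below the root,
so counting node levels inclusive of root and leaves gives ceil(log2(n)) + 1 levels.
log2(169) = 7.4009
ceil(7.4009) = 8
levels = 8 + 1 = 9

9


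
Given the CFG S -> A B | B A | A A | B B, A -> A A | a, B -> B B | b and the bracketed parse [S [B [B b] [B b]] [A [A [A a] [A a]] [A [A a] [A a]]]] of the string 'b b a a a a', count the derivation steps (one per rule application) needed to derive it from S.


Every bracketed nonterminal node [X ...] in the tree is produced by exactly one rule application.
Reading the tree off as a leftmost derivation:
  Step 1: S  =>  B A   (applied S -> B A)
  Step 2: B A  =>  B B A   (applied B -> B B)
  Step 3: B B A  =>  b B A   (applied B -> b)
  Step 4: b B A  =>  b b A   (applied B -> b)
  Step 5: b b A  =>  b b A A   (applied A -> A A)
  Step 6: b b A A  =>  b b A A A   (applied A -> A A)
  Step 7: b b A A A  =>  b b a A A   (applied A -> a)
  Step 8: b b a A A  =>  b b a a A   (applied A -> a)
  Step 9: b b a a A  =>  b b a a A A   (applied A -> A A)
  Step 10: b b a a A A  =>  b b a a a A   (applied A -> a)
  Step 11: b b a a a A  =>  b b a a a a   (applied A -> a)
Final yield: b b a a a a
Total rewrite steps: 11

11


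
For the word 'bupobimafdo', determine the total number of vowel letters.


Scanning each character of 'bupobimafdo':
  Position 1: 'b' -> consonant (running count: 0)
  Position 2: 'u' -> vowel (running count: 1)
  Position 3: 'p' -> consonant (running count: 1)
  Position 4: 'o' -> vowel (running count: 2)
  Position 5: 'b' -> consonant (running count: 2)
  Position 6: 'i' -> vowel (running count: 3)
  Position 7: 'm' -> consonant (running count: 3)
  Position 8: 'a' -> vowel (running count: 4)
  Position 9: 'f' -> consonant (running count: 4)
  Position 10: 'd' -> consonant (running count: 4)
  Position 11: 'o' -> vowel (running count: 5)
Total vowels: 5

5


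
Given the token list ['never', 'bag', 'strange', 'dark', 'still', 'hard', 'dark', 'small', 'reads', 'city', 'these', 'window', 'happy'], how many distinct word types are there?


Listing all tokens and tracking unique types:
  Token 1: 'never' -> NEW (unique so far: 1)
  Token 2: 'bag' -> NEW (unique so far: 2)
  Token 3: 'strange' -> NEW (unique so far: 3)
  Token 4: 'dark' -> NEW (unique so far: 4)
  Token 5: 'still' -> NEW (unique so far: 5)
  Token 6: 'hard' -> NEW (unique so far: 6)
  Token 7: 'dark' -> duplicate (unique so far: 6)
  Token 8: 'small' -> NEW (unique so far: 7)
  Token 9: 'reads' -> NEW (unique so far: 8)
  Token 10: 'city' -> NEW (unique so far: 9)
  Token 11: 'these' -> NEW (unique so far: 10)
  Token 12: 'window' -> NEW (unique so far: 11)
  Token 13: 'happy' -> NEW (unique so far: 12)
Unique types: ('bag', 'city', 'dark', 'happy', 'hard', 'never', 'reads', 'small', 'still', 'strange', 'these', 'window')
Vocabulary size: 12

12


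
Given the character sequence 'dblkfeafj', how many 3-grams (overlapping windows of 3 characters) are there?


String 'dblkfeafj' has length L = 9.
Number of overlapping n-grams = L - n + 1
Substituting: 9 - 3 + 1 = 7

7


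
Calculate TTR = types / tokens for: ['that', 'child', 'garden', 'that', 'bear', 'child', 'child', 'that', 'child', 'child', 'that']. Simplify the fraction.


Tokens: 11
Unique types: ('bear', 'child', 'garden', 'that') = 4
TTR = 4/11
Already in lowest terms.

4/11


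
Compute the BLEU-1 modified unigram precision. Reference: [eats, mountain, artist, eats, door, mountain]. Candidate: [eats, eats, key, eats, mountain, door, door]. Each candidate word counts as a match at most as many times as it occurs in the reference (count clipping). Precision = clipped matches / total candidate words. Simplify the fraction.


Reference word counts: {'artist': 1, 'door': 1, 'eats': 2, 'mountain': 2}
Checking each candidate word (with clipping):
  'eats' -> in reference (ref count 2, used 1/2) -> match (matches: 1)
  'eats' -> in reference (ref count 2, used 2/2) -> match (matches: 2)
  'key' -> not in reference -> no match (matches: 2)
  'eats' -> ref count 2 already used up (2/2) -> clipped, no match (matches: 2)
  'mountain' -> in reference (ref count 2, used 1/2) -> match (matches: 3)
  'door' -> in reference (ref count 1, used 1/1) -> match (matches: 4)
  'door' -> ref count 1 already used up (1/1) -> clipped, no match (matches: 4)
Clipped matches: 4, Candidate length: 7
Precision = 4/7

4/7


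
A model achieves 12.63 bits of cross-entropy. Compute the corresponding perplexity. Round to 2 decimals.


Perplexity formula: PP = 2^H
H = 12.63
PP = 2^12.63
Decompose: 2^12.63 = 2^12 * 2^0.63
2^12 = 4096, 2^0.63 ~ 1.5475650
PP ~ 4096 * 1.5475650 = 6338.8262400
Rounded to 2 decimals: 6338.83

6338.83


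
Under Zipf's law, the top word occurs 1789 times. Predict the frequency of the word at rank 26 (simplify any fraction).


Zipf's law: freq(rank) = f1 / rank
f1 = 1789, rank = 26
freq = 1789 / 26
GCD(1789, 26) = 1
Simplified: 1789/26

1789/26


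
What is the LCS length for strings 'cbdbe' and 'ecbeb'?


DP table for LCS of 'cbdbe' and 'ecbeb':
       e  c  b  e  b
    0  0  0  0  0  0
  c 0  0  1  1  1  1
  b 0  0  1  2  2  2
  d 0  0  1  2  2  2
  b 0  0  1  2  2  3
  e 0  1  1  2  3  3
LCS: 'cbb'
LCS length = 3

3


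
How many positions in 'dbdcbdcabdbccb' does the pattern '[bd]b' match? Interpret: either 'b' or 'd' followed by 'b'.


Pattern: [bd]b means either 'b' or 'd' followed by 'b'.
Scanning 'dbdcbdcabdbccb' position-by-position:
  Pos 0: window 'db' -> MATCH
  Pos 1: window 'bd' -> no
  Pos 2: window 'dc' -> no
  Pos 3: window 'cb' -> no
  Pos 4: window 'bd' -> no
  Pos 5: window 'dc' -> no
  Pos 6: window 'ca' -> no
  Pos 7: window 'ab' -> no
  Pos 8: window 'bd' -> no
  Pos 9: window 'db' -> MATCH
  Pos 10: window 'bc' -> no
  Pos 11: window 'cc' -> no
  Pos 12: window 'cb' -> no
  Pos 13: window 'b' -> no
Total matches: 2

2


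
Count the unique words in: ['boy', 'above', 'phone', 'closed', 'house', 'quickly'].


Listing all tokens and tracking unique types:
  Token 1: 'boy' -> NEW (unique so far: 1)
  Token 2: 'above' -> NEW (unique so far: 2)
  Token 3: 'phone' -> NEW (unique so far: 3)
  Token 4: 'closed' -> NEW (unique so far: 4)
  Token 5: 'house' -> NEW (unique so far: 5)
  Token 6: 'quickly' -> NEW (unique so far: 6)
Unique types: ('above', 'boy', 'closed', 'house', 'phone', 'quickly')
Vocabulary size: 6

6


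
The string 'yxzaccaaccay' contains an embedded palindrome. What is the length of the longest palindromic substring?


Scanning 'yxzaccaaccay' for palindromic substrings.
Substring at positions 3-10: 'accaacca'.
Check: reverse('accaacca') = 'accaacca' -> palindrome confirmed.
Neighbouring characters ('z' / 'y') break symmetry, so it cannot extend further.
No longer palindromic substring exists; longest length = 8

8


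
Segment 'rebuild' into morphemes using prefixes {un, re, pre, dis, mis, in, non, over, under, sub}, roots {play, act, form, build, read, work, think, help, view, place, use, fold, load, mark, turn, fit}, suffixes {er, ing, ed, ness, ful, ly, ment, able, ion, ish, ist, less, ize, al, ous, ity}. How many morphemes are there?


Segmenting 'rebuild' against the inventory:
  're' -> prefix (morpheme 1)
  'build' -> root (morpheme 2)
Total morphemes: 2

2


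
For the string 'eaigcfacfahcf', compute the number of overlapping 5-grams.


String 'eaigcfacfahcf' has length L = 13.
Number of overlapping n-grams = L - n + 1
Substituting: 13 - 5 + 1 = 9

9


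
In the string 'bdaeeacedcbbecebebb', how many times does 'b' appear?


Scanning 'bdaeeacedcbbecebebb' for 'b':
  Position 0: 'b' -> MATCH (count: 1)
  Position 10: 'b' -> MATCH (count: 2)
  Position 11: 'b' -> MATCH (count: 3)
  Position 15: 'b' -> MATCH (count: 4)
  Position 17: 'b' -> MATCH (count: 5)
  Position 18: 'b' -> MATCH (count: 6)
Total occurrences of 'b': 6

6


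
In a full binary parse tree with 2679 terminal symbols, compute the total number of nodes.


Leaf nodes (terminals): 2679
Internal nodes = n - 1 = 2679 - 1 = 2678
Total = leaves + internal = 2679 + 2678 = 5357

5357


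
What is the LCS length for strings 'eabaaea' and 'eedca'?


DP table for LCS of 'eabaaea' and 'eedca':
       e  e  d  c  a
    0  0  0  0  0  0
  e 0  1  1  1  1  1
  a 0  1  1  1  1  2
  b 0  1  1  1  1  2
  a 0  1  1  1  1  2
  a 0  1  1  1  1  2
  e 0  1  2  2  2  2
  a 0  1  2  2  2  3
LCS: 'eea'
LCS length = 3

3


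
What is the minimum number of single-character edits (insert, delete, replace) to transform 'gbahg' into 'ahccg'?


Building DP table for s1='gbahg' (len 5) and s2='ahccg' (len 5):
       a  h  c  c  g
    0  1  2  3  4  5
  g 1  1  2  3  4  4
  b 2  2  2  3  4  5
  a 3  2  3  3  4  5
  h 4  3  2  3  4  5
  g 5  4  3  3  4  4
Edit distance = dp[5][5] = 4

4


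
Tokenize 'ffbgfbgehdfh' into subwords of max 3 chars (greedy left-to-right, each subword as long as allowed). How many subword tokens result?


'ffbgfbgehdfh' has 12 characters.
Chunking with max size 3:
  Chunk 1: 'ffb' (positions 0-2)
  Chunk 2: 'gfb' (positions 3-5)
  Chunk 3: 'geh' (positions 6-8)
  Chunk 4: 'dfh' (positions 9-11)
Total chunks: ceil(12 / 3) = 4

4


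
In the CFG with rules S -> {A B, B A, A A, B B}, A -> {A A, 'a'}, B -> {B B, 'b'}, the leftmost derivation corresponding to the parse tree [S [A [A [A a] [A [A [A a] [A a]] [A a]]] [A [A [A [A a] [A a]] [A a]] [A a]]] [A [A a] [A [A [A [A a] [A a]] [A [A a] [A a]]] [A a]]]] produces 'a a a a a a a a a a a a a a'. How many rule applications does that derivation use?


Every bracketed nonterminal node [X ...] in the tree is produced by exactly one rule application.
Reading the tree off as a leftmost derivation:
  Step 1: S  =>  A A   (applied S -> A A)
  Step 2: A A  =>  A A A   (applied A -> A A)
  Step 3: A A A  =>  A A A A   (applied A -> A A)
  Step 4: A A A A  =>  a A A A   (applied A -> a)
  Step 5: a A A A  =>  a A A A A   (applied A -> A A)
  Step 6: a A A A A  =>  a A A A A A   (applied A -> A A)
  Step 7: a A A A A A  =>  a a A A A A   (applied A -> a)
  Step 8: a a A A A A  =>  a a a A A A   (applied A -> a)
  Step 9: a a a A A A  =>  a a a a A A   (applied A -> a)
  Step 10: a a a a A A  =>  a a a a A A A   (applied A -> A A)
  Step 11: a a a a A A A  =>  a a a a A A A A   (applied A -> A A)
  Step 12: a a a a A A A A  =>  a a a a A A A A A   (applied A -> A A)
  Step 13: a a a a A A A A A  =>  a a a a a A A A A   (applied A -> a)
  Step 14: a a a a a A A A A  =>  a a a a a a A A A   (applied A -> a)
  Step 15: a a a a a a A A A  =>  a a a a a a a A A   (applied A -> a)
  Step 16: a a a a a a a A A  =>  a a a a a a a a A   (applied A -> a)
  Step 17: a a a a a a a a A  =>  a a a a a a a a A A   (applied A -> A A)
  Step 18: a a a a a a a a A A  =>  a a a a a a a a a A   (applied A -> a)
  Step 19: a a a a a a a a a A  =>  a a a a a a a a a A A   (applied A -> A A)
  Step 20: a a a a a a a a a A A  =>  a a a a a a a a a A A A   (applied A -> A A)
  Step 21: a a a a a a a a a A A A  =>  a a a a a a a a a A A A A   (applied A -> A A)
  Step 22: a a a a a a a a a A A A A  =>  a a a a a a a a a a A A A   (applied A -> a)
  Step 23: a a a a a a a a a a A A A  =>  a a a a a a a a a a a A A   (applied A -> a)
  Step 24: a a a a a a a a a a a A A  =>  a a a a a a a a a a a A A A   (applied A -> A A)
  Step 25: a a a a a a a a a a a A A A  =>  a a a a a a a a a a a a A A   (applied A -> a)
  Step 26: a a a a a a a a a a a a A A  =>  a a a a a a a a a a a a a A   (applied A -> a)
  Step 27: a a a a a a a a a a a a a A  =>  a a a a a a a a a a a a a a   (applied A -> a)
Final yield: a a a a a a a a a a a a a a
Total rewrite steps: 27

27


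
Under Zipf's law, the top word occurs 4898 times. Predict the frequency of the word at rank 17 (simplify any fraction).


Zipf's law: freq(rank) = f1 / rank
f1 = 4898, rank = 17
freq = 4898 / 17
GCD(4898, 17) = 1
Simplified: 4898/17

4898/17


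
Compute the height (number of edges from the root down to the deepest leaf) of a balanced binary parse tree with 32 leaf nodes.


In a balanced binary tree with n leaves the deepest leaf is ceil(log2(n)) edges below the root.
log2(32) = 5.0000
ceil(5.0000) = 5
height (edges) = 5

5


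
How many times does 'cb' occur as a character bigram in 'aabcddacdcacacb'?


Scanning 'aabcddacdcacacb' for bigram 'cb':
  Position 0: 'aa' -> no
  Position 1: 'ab' -> no
  Position 2: 'bc' -> no
  Position 3: 'cd' -> no
  Position 4: 'dd' -> no
  Position 5: 'da' -> no
  Position 6: 'ac' -> no
  Position 7: 'cd' -> no
  Position 8: 'dc' -> no
  Position 9: 'ca' -> no
  Position 10: 'ac' -> no
  Position 11: 'ca' -> no
  Position 12: 'ac' -> no
  Position 13: 'cb' -> MATCH
Total matches: 1

1


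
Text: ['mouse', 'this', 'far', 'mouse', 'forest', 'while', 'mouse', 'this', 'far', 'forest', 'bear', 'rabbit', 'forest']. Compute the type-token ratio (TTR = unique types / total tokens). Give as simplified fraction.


Tokens: 13
Unique types: ('bear', 'far', 'forest', 'mouse', 'rabbit', 'this', 'while') = 7
TTR = 7/13
Already in lowest terms.

7/13


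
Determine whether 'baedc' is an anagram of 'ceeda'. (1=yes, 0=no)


Sort characters of 'baedc': 'abcde'
Sort characters of 'ceeda': 'acdee'
Sorted forms differ -> they are NOT anagrams
Result: 0

0


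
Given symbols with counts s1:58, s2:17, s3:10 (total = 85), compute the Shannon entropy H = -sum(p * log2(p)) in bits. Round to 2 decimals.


Computing entropy H = -sum(p_i * log2(p_i)):
  s1: p = 58/85 = 0.6824, -p*log2(p) = 0.3763
  s2: p = 17/85 = 0.2000, -p*log2(p) = 0.4644
  s3: p = 10/85 = 0.1176, -p*log2(p) = 0.3632
H = sum of terms = 1.2039
Rounded to 2 decimals: 1.20

1.20


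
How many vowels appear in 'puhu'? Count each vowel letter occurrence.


Scanning each character of 'puhu':
  Position 1: 'p' -> consonant (running count: 0)
  Position 2: 'u' -> vowel (running count: 1)
  Position 3: 'h' -> consonant (running count: 1)
  Position 4: 'u' -> vowel (running count: 2)
Total vowels: 2

2


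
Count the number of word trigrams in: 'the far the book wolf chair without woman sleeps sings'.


Word trigrams from [10] words:
  Trigram 1: (the far the)
  Trigram 2: (far the book)
  Trigram 3: (the book wolf)
  Trigram 4: (book wolf chair)
  Trigram 5: (wolf chair without)
  Trigram 6: (chair without woman)
  Trigram 7: (without woman sleeps)
  Trigram 8: (woman sleeps sings)
Total word trigrams: 10 - 2 = 8

8


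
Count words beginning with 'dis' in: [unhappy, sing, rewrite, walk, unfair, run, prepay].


Checking each word for prefix 'dis':
  'unhappy' -> no (count: 0)
  'sing' -> no (count: 0)
  'rewrite' -> no (count: 0)
  'walk' -> no (count: 0)
  'unfair' -> no (count: 0)
  'run' -> no (count: 0)
  'prepay' -> no (count: 0)
Total with prefix 'dis': 0

0


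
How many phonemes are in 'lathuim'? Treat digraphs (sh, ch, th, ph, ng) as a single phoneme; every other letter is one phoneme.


Parsing 'lathuim' greedily, digraphs first:
  'l' -> consonant phoneme (phonemes so far: 1)
  'a' -> vowel phoneme (phonemes so far: 2)
  'th' -> digraph (1 consonant phoneme) (phonemes so far: 3)
  'u' -> vowel phoneme (phonemes so far: 4)
  'i' -> vowel phoneme (phonemes so far: 5)
  'm' -> consonant phoneme (phonemes so far: 6)
Total phonemes: 6

6


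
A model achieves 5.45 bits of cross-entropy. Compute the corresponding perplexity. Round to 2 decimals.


Perplexity formula: PP = 2^H
H = 5.45
PP = 2^5.45
Decompose: 2^5.45 = 2^5 * 2^0.45
2^5 = 32, 2^0.45 ~ 1.3660403
PP ~ 32 * 1.3660403 = 43.7132896
Rounded to 2 decimals: 43.71

43.71


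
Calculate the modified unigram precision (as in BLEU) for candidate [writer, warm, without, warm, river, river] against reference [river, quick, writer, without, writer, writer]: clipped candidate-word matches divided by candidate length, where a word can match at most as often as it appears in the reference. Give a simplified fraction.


Reference word counts: {'quick': 1, 'river': 1, 'without': 1, 'writer': 3}
Checking each candidate word (with clipping):
  'writer' -> in reference (ref count 3, used 1/3) -> match (matches: 1)
  'warm' -> not in reference -> no match (matches: 1)
  'without' -> in reference (ref count 1, used 1/1) -> match (matches: 2)
  'warm' -> not in reference -> no match (matches: 2)
  'river' -> in reference (ref count 1, used 1/1) -> match (matches: 3)
  'river' -> ref count 1 already used up (1/1) -> clipped, no match (matches: 3)
Clipped matches: 3, Candidate length: 6
Precision = 3/6 = 1/2

1/2


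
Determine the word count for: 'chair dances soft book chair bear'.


Counting words by splitting on spaces:
  Word 1: 'chair'
  Word 2: 'dances'
  Word 3: 'soft'
  Word 4: 'book'
  Word 5: 'chair'
  Word 6: 'bear'
Total words: 6

6


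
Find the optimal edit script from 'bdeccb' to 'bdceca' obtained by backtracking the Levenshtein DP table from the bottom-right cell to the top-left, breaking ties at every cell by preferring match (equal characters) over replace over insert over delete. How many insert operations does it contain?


Edit distance = 3. Backtracking from cell (6, 6) with preference match > replace > insert > delete,
then listing the resulting alignment 'bdeccb' -> 'bdceca' left to right:
  Step 1: keep 'b'
  Step 2: keep 'd'
  Step 3: replace e->c
  Step 4: replace c->e
  Step 5: keep 'c'
  Step 6: replace b->a
Total insertions: 0

0


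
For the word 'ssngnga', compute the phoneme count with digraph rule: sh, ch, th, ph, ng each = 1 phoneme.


Parsing 'ssngnga' greedily, digraphs first:
  's' -> consonant phoneme (phonemes so far: 1)
  's' -> consonant phoneme (phonemes so far: 2)
  'ng' -> digraph (1 consonant phoneme) (phonemes so far: 3)
  'ng' -> digraph (1 consonant phoneme) (phonemes so far: 4)
  'a' -> vowel phoneme (phonemes so far: 5)
Total phonemes: 5

5


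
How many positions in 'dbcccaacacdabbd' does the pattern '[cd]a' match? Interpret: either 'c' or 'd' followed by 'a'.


Pattern: [cd]a means either 'c' or 'd' followed by 'a'.
Scanning 'dbcccaacacdabbd' position-by-position:
  Pos 0: window 'db' -> no
  Pos 1: window 'bc' -> no
  Pos 2: window 'cc' -> no
  Pos 3: window 'cc' -> no
  Pos 4: window 'ca' -> MATCH
  Pos 5: window 'aa' -> no
  Pos 6: window 'ac' -> no
  Pos 7: window 'ca' -> MATCH
  Pos 8: window 'ac' -> no
  Pos 9: window 'cd' -> no
  Pos 10: window 'da' -> MATCH
  Pos 11: window 'ab' -> no
  Pos 12: window 'bb' -> no
  Pos 13: window 'bd' -> no
  Pos 14: window 'd' -> no
Total matches: 3

3


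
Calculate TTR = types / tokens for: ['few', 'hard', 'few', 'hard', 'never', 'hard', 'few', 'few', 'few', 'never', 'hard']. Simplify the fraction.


Tokens: 11
Unique types: ('few', 'hard', 'never') = 3
TTR = 3/11
Already in lowest terms.

3/11


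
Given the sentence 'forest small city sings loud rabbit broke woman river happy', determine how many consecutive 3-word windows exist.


Word trigrams from [10] words:
  Trigram 1: (forest small city)
  Trigram 2: (small city sings)
  Trigram 3: (city sings loud)
  Trigram 4: (sings loud rabbit)
  Trigram 5: (loud rabbit broke)
  Trigram 6: (rabbit broke woman)
  Trigram 7: (broke woman river)
  Trigram 8: (woman river happy)
Total word trigrams: 10 - 2 = 8

8


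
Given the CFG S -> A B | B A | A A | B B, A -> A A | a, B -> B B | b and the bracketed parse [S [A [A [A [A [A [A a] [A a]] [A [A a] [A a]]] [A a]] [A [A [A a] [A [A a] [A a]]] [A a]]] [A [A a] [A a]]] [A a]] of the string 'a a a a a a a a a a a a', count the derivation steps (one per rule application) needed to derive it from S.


Every bracketed nonterminal node [X ...] in the tree is produced by exactly one rule application.
Reading the tree off as a leftmost derivation:
  Step 1: S  =>  A A   (applied S -> A A)
  Step 2: A A  =>  A A A   (applied A -> A A)
  Step 3: A A A  =>  A A A A   (applied A -> A A)
  Step 4: A A A A  =>  A A A A A   (applied A -> A A)
  Step 5: A A A A A  =>  A A A A A A   (applied A -> A A)
  Step 6: A A A A A A  =>  A A A A A A A   (applied A -> A A)
  Step 7: A A A A A A A  =>  a A A A A A A   (applied A -> a)
  Step 8: a A A A A A A  =>  a a A A A A A   (applied A -> a)
  Step 9: a a A A A A A  =>  a a A A A A A A   (applied A -> A A)
  Step 10: a a A A A A A A  =>  a a a A A A A A   (applied A -> a)
  Step 11: a a a A A A A A  =>  a a a a A A A A   (applied A -> a)
  Step 12: a a a a A A A A  =>  a a a a a A A A   (applied A -> a)
  Step 13: a a a a a A A A  =>  a a a a a A A A A   (applied A -> A A)
  Step 14: a a a a a A A A A  =>  a a a a a A A A A A   (applied A -> A A)
  Step 15: a a a a a A A A A A  =>  a a a a a a A A A A   (applied A -> a)
  Step 16: a a a a a a A A A A  =>  a a a a a a A A A A A   (applied A -> A A)
  Step 17: a a a a a a A A A A A  =>  a a a a a a a A A A A   (applied A -> a)
  Step 18: a a a a a a a A A A A  =>  a a a a a a a a A A A   (applied A -> a)
  Step 19: a a a a a a a a A A A  =>  a a a a a a a a a A A   (applied A -> a)
  Step 20: a a a a a a a a a A A  =>  a a a a a a a a a A A A   (applied A -> A A)
  Step 21: a a a a a a a a a A A A  =>  a a a a a a a a a a A A   (applied A -> a)
  Step 22: a a a a a a a a a a A A  =>  a a a a a a a a a a a A   (applied A -> a)
  Step 23: a a a a a a a a a a a A  =>  a a a a a a a a a a a a   (applied A -> a)
Final yield: a a a a a a a a a a a a
Total rewrite steps: 23

23


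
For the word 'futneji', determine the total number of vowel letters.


Scanning each character of 'futneji':
  Position 1: 'f' -> consonant (running count: 0)
  Position 2: 'u' -> vowel (running count: 1)
  Position 3: 't' -> consonant (running count: 1)
  Position 4: 'n' -> consonant (running count: 1)
  Position 5: 'e' -> vowel (running count: 2)
  Position 6: 'j' -> consonant (running count: 2)
  Position 7: 'i' -> vowel (running count: 3)
Total vowels: 3

3


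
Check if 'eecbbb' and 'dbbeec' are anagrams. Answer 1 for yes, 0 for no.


Sort characters of 'eecbbb': 'bbbcee'
Sort characters of 'dbbeec': 'bbcdee'
Sorted forms differ -> they are NOT anagrams
Result: 0

0


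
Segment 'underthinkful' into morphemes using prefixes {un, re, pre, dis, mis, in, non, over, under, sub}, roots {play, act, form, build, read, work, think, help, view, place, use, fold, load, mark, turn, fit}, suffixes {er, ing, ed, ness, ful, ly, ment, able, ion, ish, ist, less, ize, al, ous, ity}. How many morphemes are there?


Segmenting 'underthinkful' against the inventory:
  'under' -> prefix (morpheme 1)
  'think' -> root (morpheme 2)
  'ful' -> suffix (morpheme 3)
Total morphemes: 3

3


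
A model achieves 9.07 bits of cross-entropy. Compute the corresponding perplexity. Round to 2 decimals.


Perplexity formula: PP = 2^H
H = 9.07
PP = 2^9.07
Decompose: 2^9.07 = 2^9 * 2^0.07
2^9 = 512, 2^0.07 ~ 1.0497167
PP ~ 512 * 1.0497167 = 537.4549504
Rounded to 2 decimals: 537.45

537.45


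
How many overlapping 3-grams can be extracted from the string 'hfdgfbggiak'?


String 'hfdgfbggiak' has length L = 11.
Number of overlapping n-grams = L - n + 1
Substituting: 11 - 3 + 1 = 9

9


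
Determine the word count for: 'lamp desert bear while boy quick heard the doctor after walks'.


Counting words by splitting on spaces:
  Word 1: 'lamp'
  Word 2: 'desert'
  Word 3: 'bear'
  Word 4: 'while'
  Word 5: 'boy'
  Word 6: 'quick'
  Word 7: 'heard'
  Word 8: 'the'
  Word 9: 'doctor'
  Word 10: 'after'
  Word 11: 'walks'
Total words: 11

11


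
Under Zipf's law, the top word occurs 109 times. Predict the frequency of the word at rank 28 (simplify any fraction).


Zipf's law: freq(rank) = f1 / rank
f1 = 109, rank = 28
freq = 109 / 28
GCD(109, 28) = 1
Simplified: 109/28

109/28


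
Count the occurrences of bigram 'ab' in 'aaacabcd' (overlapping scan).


Scanning 'aaacabcd' for bigram 'ab':
  Position 0: 'aa' -> no
  Position 1: 'aa' -> no
  Position 2: 'ac' -> no
  Position 3: 'ca' -> no
  Position 4: 'ab' -> MATCH
  Position 5: 'bc' -> no
  Position 6: 'cd' -> no
Total matches: 1

1


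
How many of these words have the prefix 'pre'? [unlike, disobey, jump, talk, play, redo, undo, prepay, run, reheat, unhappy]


Checking each word for prefix 'pre':
  'unlike' -> no (count: 0)
  'disobey' -> no (count: 0)
  'jump' -> no (count: 0)
  'talk' -> no (count: 0)
  'play' -> no (count: 0)
  'redo' -> no (count: 0)
  'undo' -> no (count: 0)
  'prepay' -> YES, starts with 'pre' (count: 1)
  'run' -> no (count: 1)
  'reheat' -> no (count: 1)
  'unhappy' -> no (count: 1)
Total with prefix 'pre': 1

1


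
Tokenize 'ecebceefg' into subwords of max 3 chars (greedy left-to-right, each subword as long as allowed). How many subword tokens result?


'ecebceefg' has 9 characters.
Chunking with max size 3:
  Chunk 1: 'ece' (positions 0-2)
  Chunk 2: 'bce' (positions 3-5)
  Chunk 3: 'efg' (positions 6-8)
Total chunks: ceil(9 / 3) = 3

3


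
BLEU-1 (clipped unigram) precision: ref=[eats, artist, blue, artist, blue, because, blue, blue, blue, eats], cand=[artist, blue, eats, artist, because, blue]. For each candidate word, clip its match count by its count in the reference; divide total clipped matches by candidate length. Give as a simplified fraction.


Reference word counts: {'artist': 2, 'because': 1, 'blue': 5, 'eats': 2}
Checking each candidate word (with clipping):
  'artist' -> in reference (ref count 2, used 1/2) -> match (matches: 1)
  'blue' -> in reference (ref count 5, used 1/5) -> match (matches: 2)
  'eats' -> in reference (ref count 2, used 1/2) -> match (matches: 3)
  'artist' -> in reference (ref count 2, used 2/2) -> match (matches: 4)
  'because' -> in reference (ref count 1, used 1/1) -> match (matches: 5)
  'blue' -> in reference (ref count 5, used 2/5) -> match (matches: 6)
Clipped matches: 6, Candidate length: 6
Precision = 6/6 = 1

1


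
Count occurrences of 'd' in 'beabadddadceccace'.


Scanning 'beabadddadceccace' for 'd':
  Position 5: 'd' -> MATCH (count: 1)
  Position 6: 'd' -> MATCH (count: 2)
  Position 7: 'd' -> MATCH (count: 3)
  Position 9: 'd' -> MATCH (count: 4)
Total occurrences of 'd': 4

4


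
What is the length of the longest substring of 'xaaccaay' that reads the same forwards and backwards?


Scanning 'xaaccaay' for palindromic substrings.
Substring at positions 1-6: 'aaccaa'.
Check: reverse('aaccaa') = 'aaccaa' -> palindrome confirmed.
Neighbouring characters ('x' / 'y') break symmetry, so it cannot extend further.
No longer palindromic substring exists; longest length = 6

6


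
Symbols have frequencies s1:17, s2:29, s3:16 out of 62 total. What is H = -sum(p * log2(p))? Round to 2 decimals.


Computing entropy H = -sum(p_i * log2(p_i)):
  s1: p = 17/62 = 0.2742, -p*log2(p) = 0.5118
  s2: p = 29/62 = 0.4677, -p*log2(p) = 0.5127
  s3: p = 16/62 = 0.2581, -p*log2(p) = 0.5043
H = sum of terms = 1.5288
Rounded to 2 decimals: 1.53

1.53


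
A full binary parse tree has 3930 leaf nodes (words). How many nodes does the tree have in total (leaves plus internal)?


Leaf nodes (terminals): 3930
Internal nodes = n - 1 = 3930 - 1 = 3929
Total = leaves + internal = 3930 + 3929 = 7859

7859


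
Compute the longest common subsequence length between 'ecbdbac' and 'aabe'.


DP table for LCS of 'ecbdbac' and 'aabe':
       a  a  b  e
    0  0  0  0  0
  e 0  0  0  0  1
  c 0  0  0  0  1
  b 0  0  0  1  1
  d 0  0  0  1  1
  b 0  0  0  1  1
  a 0  1  1  1  1
  c 0  1  1  1  1
LCS: 'e'
LCS length = 1

1


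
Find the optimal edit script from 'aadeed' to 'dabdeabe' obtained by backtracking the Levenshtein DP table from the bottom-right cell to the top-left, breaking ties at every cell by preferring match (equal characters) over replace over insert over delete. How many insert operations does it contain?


Edit distance = 5. Backtracking from cell (6, 8) with preference match > replace > insert > delete,
then listing the resulting alignment 'aadeed' -> 'dabdeabe' left to right:
  Step 1: insert 'd' [insertion #1]
  Step 2: keep 'a'
  Step 3: replace a->b
  Step 4: keep 'd'
  Step 5: keep 'e'
  Step 6: insert 'a' [insertion #2]
  Step 7: replace e->b
  Step 8: replace d->e
Total insertions: 2

2


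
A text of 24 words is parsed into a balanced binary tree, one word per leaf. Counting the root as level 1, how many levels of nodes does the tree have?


In a balanced binary tree with n leaves the deepest leaf is ceil(log2(n)) edges below the root,
so counting node levels inclusive of root and leaves gives ceil(log2(n)) + 1 levels.
log2(24) = 4.5850
ceil(4.5850) = 5
levels = 5 + 1 = 6

6


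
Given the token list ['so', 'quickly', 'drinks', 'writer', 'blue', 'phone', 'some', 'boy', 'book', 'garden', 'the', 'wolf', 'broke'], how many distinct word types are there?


Listing all tokens and tracking unique types:
  Token 1: 'so' -> NEW (unique so far: 1)
  Token 2: 'quickly' -> NEW (unique so far: 2)
  Token 3: 'drinks' -> NEW (unique so far: 3)
  Token 4: 'writer' -> NEW (unique so far: 4)
  Token 5: 'blue' -> NEW (unique so far: 5)
  Token 6: 'phone' -> NEW (unique so far: 6)
  Token 7: 'some' -> NEW (unique so far: 7)
  Token 8: 'boy' -> NEW (unique so far: 8)
  Token 9: 'book' -> NEW (unique so far: 9)
  Token 10: 'garden' -> NEW (unique so far: 10)
  Token 11: 'the' -> NEW (unique so far: 11)
  Token 12: 'wolf' -> NEW (unique so far: 12)
  Token 13: 'broke' -> NEW (unique so far: 13)
Unique types: ('blue', 'book', 'boy', 'broke', 'drinks', 'garden', 'phone', 'quickly', 'so', 'some', 'the', 'wolf', 'writer')
Vocabulary size: 13

13


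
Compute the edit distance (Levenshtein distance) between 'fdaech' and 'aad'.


Building DP table for s1='fdaech' (len 6) and s2='aad' (len 3):
       a  a  d
    0  1  2  3
  f 1  1  2  3
  d 2  2  2  2
  a 3  2  2  3
  e 4  3  3  3
  c 5  4  4  4
  h 6  5  5  5
Edit distance = dp[6][3] = 5

5


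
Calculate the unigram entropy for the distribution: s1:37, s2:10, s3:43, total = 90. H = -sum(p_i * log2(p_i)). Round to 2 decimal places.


Computing entropy H = -sum(p_i * log2(p_i)):
  s1: p = 37/90 = 0.4111, -p*log2(p) = 0.5272
  s2: p = 10/90 = 0.1111, -p*log2(p) = 0.3522
  s3: p = 43/90 = 0.4778, -p*log2(p) = 0.5091
H = sum of terms = 1.3885
Rounded to 2 decimals: 1.39

1.39


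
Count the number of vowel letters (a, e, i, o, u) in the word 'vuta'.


Scanning each character of 'vuta':
  Position 1: 'v' -> consonant (running count: 0)
  Position 2: 'u' -> vowel (running count: 1)
  Position 3: 't' -> consonant (running count: 1)
  Position 4: 'a' -> vowel (running count: 2)
Total vowels: 2

2


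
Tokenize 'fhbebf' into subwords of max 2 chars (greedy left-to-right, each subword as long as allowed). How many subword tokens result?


'fhbebf' has 6 characters.
Chunking with max size 2:
  Chunk 1: 'fh' (positions 0-1)
  Chunk 2: 'be' (positions 2-3)
  Chunk 3: 'bf' (positions 4-5)
Total chunks: ceil(6 / 2) = 3

3
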